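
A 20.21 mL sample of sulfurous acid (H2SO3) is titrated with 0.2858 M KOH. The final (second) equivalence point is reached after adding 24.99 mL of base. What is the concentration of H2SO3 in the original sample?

n(KOH) = 0.2858 x 0.02499 = 0.007142 mol.
At the final (second) equivalence point, 2 mol OH^- react per mol H2SO3, so n(H2SO3) = 0.007142 / 2 = 0.003571 mol.
[H2SO3] = 0.003571 / 0.02021 L = 0.177 M.

0.177 M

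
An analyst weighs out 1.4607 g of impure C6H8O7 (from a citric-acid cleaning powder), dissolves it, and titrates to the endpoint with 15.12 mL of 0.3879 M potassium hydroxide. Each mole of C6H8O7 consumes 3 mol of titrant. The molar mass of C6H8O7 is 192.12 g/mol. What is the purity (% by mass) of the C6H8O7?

25.7%

n(KOH) = 0.3879 x 0.01512 = 0.005865 mol.
n(C6H8O7) = 0.005865 / 3 = 0.001955 mol.
mass of C6H8O7 = 0.001955 x 192.12 = 0.3756 g.
% purity = 0.3756 / 1.4607 x 100 = 25.7%.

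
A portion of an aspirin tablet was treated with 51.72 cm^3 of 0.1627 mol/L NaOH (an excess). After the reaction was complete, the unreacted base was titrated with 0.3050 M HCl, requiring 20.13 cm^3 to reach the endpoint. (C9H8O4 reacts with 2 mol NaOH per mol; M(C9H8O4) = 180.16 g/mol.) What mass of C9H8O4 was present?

0.205 g

Total n(NaOH) added = 0.1627 x 0.05172 = 0.008415 mol.
n(HCl) used = 0.3050 x 0.02013 = 0.006140 mol, which equals the excess n(NaOH).
So n(NaOH) consumed by the sample = 0.008415 - 0.006140 = 0.002275 mol.
n(C9H8O4) = 0.002275 / 2 = 0.001138 mol.
mass = 0.001138 mol x 180.16 g/mol = 0.205 g.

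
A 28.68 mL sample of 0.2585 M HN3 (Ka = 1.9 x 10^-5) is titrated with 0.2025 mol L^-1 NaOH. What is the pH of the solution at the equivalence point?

8.89

n(HN3) = 0.2585 x 0.02868 = 0.007414 mol; V(NaOH) at equivalence = 0.007414/0.2025 = 0.03661 L.
At equivalence all the acid is converted to N3-; total volume = 0.02868 + 0.03661 = 0.06529 L, so [N3-] = 0.007414/0.06529 = 0.1135 M.
Kb = Kw/Ka = 1.0e-14 / 1.9 x 10^-5 = 5.26e-10.
[OH^-] = sqrt(Kb x [N3-]) = sqrt(5.26e-10 x 0.1135) = 7.73e-6 M.
pOH = 5.11, so pH = 14.00 - 5.11 = 8.89.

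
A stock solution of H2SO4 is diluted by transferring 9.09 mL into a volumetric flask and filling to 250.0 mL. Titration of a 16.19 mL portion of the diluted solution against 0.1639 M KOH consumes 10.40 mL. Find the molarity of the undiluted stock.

n(KOH) = 0.1639 x 0.01040 = 0.001705 mol.
n(H2SO4) in the aliquot = 0.001705 x 1/2 = 0.0008523 mol.
[diluted H2SO4] = 0.0008523 / 0.01619 = 0.05264 M.
Dilution factor = 250.0/9.090 = 27.50, so [stock] = 0.05264 x 27.50 = 1.45 M.

1.45 M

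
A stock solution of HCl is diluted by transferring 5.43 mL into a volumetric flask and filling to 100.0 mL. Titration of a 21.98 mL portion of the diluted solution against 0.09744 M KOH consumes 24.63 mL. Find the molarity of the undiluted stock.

2.01 M

n(KOH) = 0.09744 x 0.02463 = 0.002400 mol.
n(HCl) in the aliquot = 0.002400 mol.
[diluted HCl] = 0.002400 / 0.02198 = 0.1092 M.
Dilution factor = 100.0/5.430 = 18.42, so [stock] = 0.1092 x 18.42 = 2.01 M.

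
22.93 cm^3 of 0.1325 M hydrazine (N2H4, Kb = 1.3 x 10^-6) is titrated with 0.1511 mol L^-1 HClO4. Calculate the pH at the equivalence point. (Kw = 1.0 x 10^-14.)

n(N2H4) = 0.1325 x 0.02293 = 0.003038 mol; V(HClO4) at equivalence = 0.003038/0.1511 = 0.02011 L.
At equivalence the base is fully converted to N2H5+; total volume = 0.04304 L, so [N2H5+] = 0.003038/0.04304 = 0.07060 M.
Ka(N2H5+) = Kw/Kb = 1.0e-14 / 1.3 x 10^-6 = 7.69e-9.
[H^+] = sqrt(Ka x [N2H5+]) = sqrt(7.69e-9 x 0.07060) = 2.33e-5 M.
pH = -log(2.33e-5) = 4.63.

4.63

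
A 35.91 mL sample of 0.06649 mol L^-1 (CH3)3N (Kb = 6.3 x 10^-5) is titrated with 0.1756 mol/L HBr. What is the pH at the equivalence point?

5.56

n((CH3)3N) = 0.06649 x 0.03591 = 0.002388 mol; V(HBr) at equivalence = 0.002388/0.1756 = 0.01360 L.
At equivalence the base is fully converted to (CH3)3NH+; total volume = 0.04951 L, so [(CH3)3NH+] = 0.002388/0.04951 = 0.04823 M.
Ka((CH3)3NH+) = Kw/Kb = 1.0e-14 / 6.3 x 10^-5 = 1.59e-10.
[H^+] = sqrt(Ka x [(CH3)3NH+]) = sqrt(1.59e-10 x 0.04823) = 2.77e-6 M.
pH = -log(2.77e-6) = 5.56.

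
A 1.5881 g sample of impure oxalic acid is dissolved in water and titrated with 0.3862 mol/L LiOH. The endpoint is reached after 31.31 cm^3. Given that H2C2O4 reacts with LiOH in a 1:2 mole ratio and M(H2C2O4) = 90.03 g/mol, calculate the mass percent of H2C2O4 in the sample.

34.3%

n(LiOH) = 0.3862 x 0.03131 = 0.01209 mol.
n(H2C2O4) = 0.01209 / 2 = 0.006046 mol.
mass of H2C2O4 = 0.006046 x 90.03 = 0.5443 g.
% purity = 0.5443 / 1.5881 x 100 = 34.3%.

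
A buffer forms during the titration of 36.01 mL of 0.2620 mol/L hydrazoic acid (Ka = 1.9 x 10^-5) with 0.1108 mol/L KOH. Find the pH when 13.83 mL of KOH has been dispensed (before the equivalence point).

Initial n(HN3) = 0.2620 x 0.03601 = 0.009435 mol.
n(KOH) added = 0.1108 x 0.01383 = 0.001532 mol, converting that many moles of HN3 to N3-.
Remaining n(HN3) = 0.007902 mol; n(N3-) = 0.001532 mol.
By Henderson-Hasselbalch, pH = pKa + log([A^-]/[HA]) = 4.72 + log(0.001532/0.007902) = 4.72 + (-0.71) = 4.01.

4.01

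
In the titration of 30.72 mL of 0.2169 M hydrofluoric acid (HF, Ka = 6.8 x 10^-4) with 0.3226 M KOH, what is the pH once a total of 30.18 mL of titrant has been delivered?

12.70

n(acid) = 0.2169 x 0.03072 = 0.006663 mol; n(KOH) added = 0.3226 x 0.03018 = 0.009736 mol.
Base is in excess by 0.009736 - 0.006663 = 0.003073 mol in a total volume of 0.06090 L.
[OH^-] = 0.003073/0.06090 = 0.05046 M, so pOH = 1.30 and pH = 14.00 - 1.30 = 12.70.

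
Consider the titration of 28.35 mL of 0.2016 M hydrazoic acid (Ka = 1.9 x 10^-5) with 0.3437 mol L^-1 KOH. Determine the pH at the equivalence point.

n(HN3) = 0.2016 x 0.02835 = 0.005715 mol; V(KOH) at equivalence = 0.005715/0.3437 = 0.01663 L.
At equivalence all the acid is converted to N3-; total volume = 0.02835 + 0.01663 = 0.04498 L, so [N3-] = 0.005715/0.04498 = 0.1271 M.
Kb = Kw/Ka = 1.0e-14 / 1.9 x 10^-5 = 5.26e-10.
[OH^-] = sqrt(Kb x [N3-]) = sqrt(5.26e-10 x 0.1271) = 8.18e-6 M.
pOH = 5.09, so pH = 14.00 - 5.09 = 8.91.

8.91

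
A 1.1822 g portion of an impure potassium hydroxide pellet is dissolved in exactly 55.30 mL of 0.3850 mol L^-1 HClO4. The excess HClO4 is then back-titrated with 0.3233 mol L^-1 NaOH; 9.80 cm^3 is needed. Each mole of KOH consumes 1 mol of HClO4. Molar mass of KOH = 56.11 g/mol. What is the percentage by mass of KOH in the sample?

86.0%

Total n(HClO4) added = 0.3850 x 0.05530 = 0.02129 mol.
n(NaOH) used = 0.3233 x 0.009800 = 0.003168 mol, which equals the excess n(HClO4).
So n(HClO4) consumed by the sample = 0.02129 - 0.003168 = 0.01812 mol.
n(KOH) = 0.01812 / 1 = 0.01812 mol.
mass KOH = 0.01812 x 56.11 = 1.017 g, so %KOH = 1.017/1.1822 x 100 = 86.0%.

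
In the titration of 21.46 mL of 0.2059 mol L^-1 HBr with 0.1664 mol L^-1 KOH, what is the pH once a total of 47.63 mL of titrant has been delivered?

n(acid) = 0.2059 x 0.02146 = 0.004419 mol; n(KOH) added = 0.1664 x 0.04763 = 0.007926 mol.
Base is in excess by 0.007926 - 0.004419 = 0.003507 mol in a total volume of 0.06909 L.
[OH^-] = 0.003507/0.06909 = 0.05076 M, so pOH = 1.29 and pH = 14.00 - 1.29 = 12.71.

12.71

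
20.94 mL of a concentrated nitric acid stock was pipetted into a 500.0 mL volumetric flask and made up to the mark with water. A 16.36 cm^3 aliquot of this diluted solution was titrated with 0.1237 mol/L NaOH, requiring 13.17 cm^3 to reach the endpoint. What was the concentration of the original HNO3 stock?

2.38 M

n(NaOH) = 0.1237 x 0.01317 = 0.001629 mol.
n(HNO3) in the aliquot = 0.001629 mol.
[diluted HNO3] = 0.001629 / 0.01636 = 0.09958 M.
Dilution factor = 500.0/20.94 = 23.88, so [stock] = 0.09958 x 23.88 = 2.38 M.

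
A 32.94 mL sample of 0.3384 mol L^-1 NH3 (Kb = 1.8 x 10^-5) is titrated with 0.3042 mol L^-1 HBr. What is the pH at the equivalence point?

n(NH3) = 0.3384 x 0.03294 = 0.01115 mol; V(HBr) at equivalence = 0.01115/0.3042 = 0.03664 L.
At equivalence the base is fully converted to NH4+; total volume = 0.06958 L, so [NH4+] = 0.01115/0.06958 = 0.1602 M.
Ka(NH4+) = Kw/Kb = 1.0e-14 / 1.8 x 10^-5 = 5.56e-10.
[H^+] = sqrt(Ka x [NH4+]) = sqrt(5.56e-10 x 0.1602) = 9.43e-6 M.
pH = -log(9.43e-6) = 5.03.

5.03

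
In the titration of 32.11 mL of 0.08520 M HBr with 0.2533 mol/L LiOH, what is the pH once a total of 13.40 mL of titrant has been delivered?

n(acid) = 0.08520 x 0.03211 = 0.002736 mol; n(LiOH) added = 0.2533 x 0.01340 = 0.003394 mol.
Base is in excess by 0.003394 - 0.002736 = 0.0006584 mol in a total volume of 0.04551 L.
[OH^-] = 0.0006584/0.04551 = 0.01447 M, so pOH = 1.84 and pH = 14.00 - 1.84 = 12.16.

12.16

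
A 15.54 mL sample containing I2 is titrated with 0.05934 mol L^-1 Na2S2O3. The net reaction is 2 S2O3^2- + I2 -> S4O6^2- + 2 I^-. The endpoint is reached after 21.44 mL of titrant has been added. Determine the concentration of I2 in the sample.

n(Na2S2O3) = 0.05934 x 0.02144 = 0.001272 mol.
From the balanced equation, 2 mol Na2S2O3 reacts with 1 mol I2, so n(I2) = 0.001272 x 1/2 = 0.0006361 mol.
[I2] = 0.0006361 / 0.01554 L = 0.0409 M.

0.0409 M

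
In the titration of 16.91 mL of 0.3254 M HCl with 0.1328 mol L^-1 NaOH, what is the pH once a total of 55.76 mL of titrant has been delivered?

12.42

n(acid) = 0.3254 x 0.01691 = 0.005503 mol; n(NaOH) added = 0.1328 x 0.05576 = 0.007405 mol.
Base is in excess by 0.007405 - 0.005503 = 0.001902 mol in a total volume of 0.07267 L.
[OH^-] = 0.001902/0.07267 = 0.02618 M, so pOH = 1.58 and pH = 14.00 - 1.58 = 12.42.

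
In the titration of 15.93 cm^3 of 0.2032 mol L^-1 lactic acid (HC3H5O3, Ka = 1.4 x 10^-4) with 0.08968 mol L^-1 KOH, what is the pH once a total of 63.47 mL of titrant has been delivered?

12.49

n(acid) = 0.2032 x 0.01593 = 0.003237 mol; n(KOH) added = 0.08968 x 0.06347 = 0.005692 mol.
Base is in excess by 0.005692 - 0.003237 = 0.002455 mol in a total volume of 0.07940 L.
[OH^-] = 0.002455/0.07940 = 0.03092 M, so pOH = 1.51 and pH = 14.00 - 1.51 = 12.49.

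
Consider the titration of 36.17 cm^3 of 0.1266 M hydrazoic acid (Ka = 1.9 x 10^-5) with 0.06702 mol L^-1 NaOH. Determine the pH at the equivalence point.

8.68

n(HN3) = 0.1266 x 0.03617 = 0.004579 mol; V(NaOH) at equivalence = 0.004579/0.06702 = 0.06832 L.
At equivalence all the acid is converted to N3-; total volume = 0.03617 + 0.06832 = 0.1045 L, so [N3-] = 0.004579/0.1045 = 0.04382 M.
Kb = Kw/Ka = 1.0e-14 / 1.9 x 10^-5 = 5.26e-10.
[OH^-] = sqrt(Kb x [N3-]) = sqrt(5.26e-10 x 0.04382) = 4.80e-6 M.
pOH = 5.32, so pH = 14.00 - 5.32 = 8.68.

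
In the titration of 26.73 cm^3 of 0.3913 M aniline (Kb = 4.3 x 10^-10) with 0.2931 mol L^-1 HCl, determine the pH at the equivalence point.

n(C6H5NH2) = 0.3913 x 0.02673 = 0.01046 mol; V(HCl) at equivalence = 0.01046/0.2931 = 0.03569 L.
At equivalence the base is fully converted to C6H5NH3+; total volume = 0.06242 L, so [C6H5NH3+] = 0.01046/0.06242 = 0.1676 M.
Ka(C6H5NH3+) = Kw/Kb = 1.0e-14 / 4.3 x 10^-10 = 2.33e-5.
[H^+] = sqrt(Ka x [C6H5NH3+]) = sqrt(2.33e-5 x 0.1676) = 0.00197 M.
pH = -log(0.00197) = 2.70.

2.70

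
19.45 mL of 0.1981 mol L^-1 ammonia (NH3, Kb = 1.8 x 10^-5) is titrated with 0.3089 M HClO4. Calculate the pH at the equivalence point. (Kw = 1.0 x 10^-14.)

n(NH3) = 0.1981 x 0.01945 = 0.003853 mol; V(HClO4) at equivalence = 0.003853/0.3089 = 0.01247 L.
At equivalence the base is fully converted to NH4+; total volume = 0.03192 L, so [NH4+] = 0.003853/0.03192 = 0.1207 M.
Ka(NH4+) = Kw/Kb = 1.0e-14 / 1.8 x 10^-5 = 5.56e-10.
[H^+] = sqrt(Ka x [NH4+]) = sqrt(5.56e-10 x 0.1207) = 8.19e-6 M.
pH = -log(8.19e-6) = 5.09.

5.09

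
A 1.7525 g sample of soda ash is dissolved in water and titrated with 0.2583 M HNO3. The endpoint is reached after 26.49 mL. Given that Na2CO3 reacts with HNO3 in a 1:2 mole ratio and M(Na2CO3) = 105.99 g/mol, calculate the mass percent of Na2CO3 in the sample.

20.7%

n(HNO3) = 0.2583 x 0.02649 = 0.006842 mol.
n(Na2CO3) = 0.006842 / 2 = 0.003421 mol.
mass of Na2CO3 = 0.003421 x 105.99 = 0.3626 g.
% purity = 0.3626 / 1.7525 x 100 = 20.7%.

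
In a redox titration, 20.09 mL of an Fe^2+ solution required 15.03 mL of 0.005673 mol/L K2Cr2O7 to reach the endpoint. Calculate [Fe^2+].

0.0255 M

n(K2Cr2O7) = 0.005673 x 0.01503 = 8.527e-5 mol.
From the balanced equation, 1 mol K2Cr2O7 reacts with 6 mol Fe^2+, so n(Fe^2+) = 8.527e-5 x 6/1 = 0.0005116 mol.
[Fe^2+] = 0.0005116 / 0.02009 L = 0.0255 M.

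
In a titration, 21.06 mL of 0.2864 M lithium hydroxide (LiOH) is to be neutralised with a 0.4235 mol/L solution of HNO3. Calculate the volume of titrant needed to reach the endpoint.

n(LiOH) = 0.2864 mol/L x 0.02106 L = 0.006032 mol.
At equivalence n(HNO3) = n(LiOH) = 0.006032 mol.
V(HNO3) = 0.006032 / 0.4235 = 0.01424 L = 14.2 mL.

14.2 mL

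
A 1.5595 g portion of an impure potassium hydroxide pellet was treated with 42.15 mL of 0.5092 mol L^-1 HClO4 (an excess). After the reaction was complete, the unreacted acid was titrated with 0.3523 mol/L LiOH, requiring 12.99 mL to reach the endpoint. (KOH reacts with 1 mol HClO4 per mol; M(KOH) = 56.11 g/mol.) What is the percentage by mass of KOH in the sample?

60.8%

Total n(HClO4) added = 0.5092 x 0.04215 = 0.02146 mol.
n(LiOH) used = 0.3523 x 0.01299 = 0.004576 mol, which equals the excess n(HClO4).
So n(HClO4) consumed by the sample = 0.02146 - 0.004576 = 0.01689 mol.
n(KOH) = 0.01689 / 1 = 0.01689 mol.
mass KOH = 0.01689 x 56.11 = 0.9475 g, so %KOH = 0.9475/1.5595 x 100 = 60.8%.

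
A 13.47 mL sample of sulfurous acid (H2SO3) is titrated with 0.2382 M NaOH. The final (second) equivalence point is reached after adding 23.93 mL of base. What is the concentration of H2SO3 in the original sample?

n(NaOH) = 0.2382 x 0.02393 = 0.005700 mol.
At the final (second) equivalence point, 2 mol OH^- react per mol H2SO3, so n(H2SO3) = 0.005700 / 2 = 0.002850 mol.
[H2SO3] = 0.002850 / 0.01347 L = 0.212 M.

0.212 M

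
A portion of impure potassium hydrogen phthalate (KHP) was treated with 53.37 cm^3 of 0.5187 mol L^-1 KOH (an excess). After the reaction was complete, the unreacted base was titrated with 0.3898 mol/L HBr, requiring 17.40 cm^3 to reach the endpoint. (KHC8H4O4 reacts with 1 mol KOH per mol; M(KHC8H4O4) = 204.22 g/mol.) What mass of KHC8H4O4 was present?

4.27 g

Total n(KOH) added = 0.5187 x 0.05337 = 0.02768 mol.
n(HBr) used = 0.3898 x 0.01740 = 0.006783 mol, which equals the excess n(KOH).
So n(KOH) consumed by the sample = 0.02768 - 0.006783 = 0.02090 mol.
n(KHC8H4O4) = 0.02090 / 1 = 0.02090 mol.
mass = 0.02090 mol x 204.22 g/mol = 4.27 g.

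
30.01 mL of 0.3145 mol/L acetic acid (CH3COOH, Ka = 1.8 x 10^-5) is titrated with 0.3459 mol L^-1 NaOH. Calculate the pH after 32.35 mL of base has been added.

12.45

n(acid) = 0.3145 x 0.03001 = 0.009438 mol; n(NaOH) added = 0.3459 x 0.03235 = 0.01119 mol.
Base is in excess by 0.01119 - 0.009438 = 0.001752 mol in a total volume of 0.06236 L.
[OH^-] = 0.001752/0.06236 = 0.02809 M, so pOH = 1.55 and pH = 14.00 - 1.55 = 12.45.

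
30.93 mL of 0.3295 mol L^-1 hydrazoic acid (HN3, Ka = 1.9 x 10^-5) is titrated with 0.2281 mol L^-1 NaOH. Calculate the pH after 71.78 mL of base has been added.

12.78

n(acid) = 0.3295 x 0.03093 = 0.01019 mol; n(NaOH) added = 0.2281 x 0.07178 = 0.01637 mol.
Base is in excess by 0.01637 - 0.01019 = 0.006182 mol in a total volume of 0.1027 L.
[OH^-] = 0.006182/0.1027 = 0.06018 M, so pOH = 1.22 and pH = 14.00 - 1.22 = 12.78.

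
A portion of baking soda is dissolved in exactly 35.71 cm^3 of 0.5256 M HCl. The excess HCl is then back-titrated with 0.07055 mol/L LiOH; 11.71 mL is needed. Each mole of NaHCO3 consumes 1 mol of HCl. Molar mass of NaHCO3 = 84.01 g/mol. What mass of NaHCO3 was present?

Total n(HCl) added = 0.5256 x 0.03571 = 0.01877 mol.
n(LiOH) used = 0.07055 x 0.01171 = 0.0008261 mol, which equals the excess n(HCl).
So n(HCl) consumed by the sample = 0.01877 - 0.0008261 = 0.01794 mol.
n(NaHCO3) = 0.01794 / 1 = 0.01794 mol.
mass = 0.01794 mol x 84.01 g/mol = 1.51 g.

1.51 g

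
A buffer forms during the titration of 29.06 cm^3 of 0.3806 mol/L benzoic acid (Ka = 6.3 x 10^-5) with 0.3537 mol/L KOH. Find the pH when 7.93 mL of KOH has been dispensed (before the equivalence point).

Initial n(C6H5COOH) = 0.3806 x 0.02906 = 0.01106 mol.
n(KOH) added = 0.3537 x 0.007930 = 0.002805 mol, converting that many moles of C6H5COOH to C6H5COO-.
Remaining n(C6H5COOH) = 0.008255 mol; n(C6H5COO-) = 0.002805 mol.
By Henderson-Hasselbalch, pH = pKa + log([A^-]/[HA]) = 4.20 + log(0.002805/0.008255) = 4.20 + (-0.47) = 3.73.

3.73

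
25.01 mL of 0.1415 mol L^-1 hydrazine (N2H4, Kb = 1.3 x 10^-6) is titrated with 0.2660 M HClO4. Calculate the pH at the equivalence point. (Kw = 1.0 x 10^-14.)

n(N2H4) = 0.1415 x 0.02501 = 0.003539 mol; V(HClO4) at equivalence = 0.003539/0.2660 = 0.01330 L.
At equivalence the base is fully converted to N2H5+; total volume = 0.03831 L, so [N2H5+] = 0.003539/0.03831 = 0.09237 M.
Ka(N2H5+) = Kw/Kb = 1.0e-14 / 1.3 x 10^-6 = 7.69e-9.
[H^+] = sqrt(Ka x [N2H5+]) = sqrt(7.69e-9 x 0.09237) = 2.67e-5 M.
pH = -log(2.67e-5) = 4.57.

4.57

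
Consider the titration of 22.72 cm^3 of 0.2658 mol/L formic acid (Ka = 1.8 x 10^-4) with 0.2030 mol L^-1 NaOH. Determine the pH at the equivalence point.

n(HCOOH) = 0.2658 x 0.02272 = 0.006039 mol; V(NaOH) at equivalence = 0.006039/0.2030 = 0.02975 L.
At equivalence all the acid is converted to HCOO-; total volume = 0.02272 + 0.02975 = 0.05247 L, so [HCOO-] = 0.006039/0.05247 = 0.1151 M.
Kb = Kw/Ka = 1.0e-14 / 1.8 x 10^-4 = 5.56e-11.
[OH^-] = sqrt(Kb x [HCOO-]) = sqrt(5.56e-11 x 0.1151) = 2.53e-6 M.
pOH = 5.60, so pH = 14.00 - 5.60 = 8.40.

8.40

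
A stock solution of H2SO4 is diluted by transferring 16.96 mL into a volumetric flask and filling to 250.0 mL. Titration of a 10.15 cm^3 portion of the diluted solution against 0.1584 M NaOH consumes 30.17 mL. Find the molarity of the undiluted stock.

3.47 M

n(NaOH) = 0.1584 x 0.03017 = 0.004779 mol.
n(H2SO4) in the aliquot = 0.004779 x 1/2 = 0.002389 mol.
[diluted H2SO4] = 0.002389 / 0.01015 = 0.2354 M.
Dilution factor = 250.0/16.96 = 14.74, so [stock] = 0.2354 x 14.74 = 3.47 M.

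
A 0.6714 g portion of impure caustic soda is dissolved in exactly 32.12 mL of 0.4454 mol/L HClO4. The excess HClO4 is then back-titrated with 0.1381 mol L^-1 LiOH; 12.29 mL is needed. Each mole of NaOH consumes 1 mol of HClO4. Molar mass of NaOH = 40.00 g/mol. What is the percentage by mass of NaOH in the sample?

Total n(HClO4) added = 0.4454 x 0.03212 = 0.01431 mol.
n(LiOH) used = 0.1381 x 0.01229 = 0.001697 mol, which equals the excess n(HClO4).
So n(HClO4) consumed by the sample = 0.01431 - 0.001697 = 0.01261 mol.
n(NaOH) = 0.01261 / 1 = 0.01261 mol.
mass NaOH = 0.01261 x 40.00 = 0.5044 g, so %NaOH = 0.5044/0.6714 x 100 = 75.1%.

75.1%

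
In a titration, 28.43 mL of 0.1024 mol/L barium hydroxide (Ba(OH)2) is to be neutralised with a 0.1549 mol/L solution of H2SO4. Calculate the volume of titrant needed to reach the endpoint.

n(Ba(OH)2) = 0.1024 mol/L x 0.02843 L = 0.002911 mol.
At equivalence n(H2SO4) = n(Ba(OH)2) = 0.002911 mol.
V(H2SO4) = 0.002911 / 0.1549 = 0.01879 L = 18.8 mL.

18.8 mL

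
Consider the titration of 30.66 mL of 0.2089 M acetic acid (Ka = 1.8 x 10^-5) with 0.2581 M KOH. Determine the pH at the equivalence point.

8.90

n(CH3COOH) = 0.2089 x 0.03066 = 0.006405 mol; V(KOH) at equivalence = 0.006405/0.2581 = 0.02482 L.
At equivalence all the acid is converted to CH3COO-; total volume = 0.03066 + 0.02482 = 0.05548 L, so [CH3COO-] = 0.006405/0.05548 = 0.1155 M.
Kb = Kw/Ka = 1.0e-14 / 1.8 x 10^-5 = 5.56e-10.
[OH^-] = sqrt(Kb x [CH3COO-]) = sqrt(5.56e-10 x 0.1155) = 8.01e-6 M.
pOH = 5.10, so pH = 14.00 - 5.10 = 8.90.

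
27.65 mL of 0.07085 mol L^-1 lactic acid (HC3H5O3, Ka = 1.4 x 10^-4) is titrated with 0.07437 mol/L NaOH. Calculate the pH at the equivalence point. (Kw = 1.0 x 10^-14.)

8.21

n(HC3H5O3) = 0.07085 x 0.02765 = 0.001959 mol; V(NaOH) at equivalence = 0.001959/0.07437 = 0.02634 L.
At equivalence all the acid is converted to C3H5O3-; total volume = 0.02765 + 0.02634 = 0.05399 L, so [C3H5O3-] = 0.001959/0.05399 = 0.03628 M.
Kb = Kw/Ka = 1.0e-14 / 1.4 x 10^-4 = 7.14e-11.
[OH^-] = sqrt(Kb x [C3H5O3-]) = sqrt(7.14e-11 x 0.03628) = 1.61e-6 M.
pOH = 5.79, so pH = 14.00 - 5.79 = 8.21.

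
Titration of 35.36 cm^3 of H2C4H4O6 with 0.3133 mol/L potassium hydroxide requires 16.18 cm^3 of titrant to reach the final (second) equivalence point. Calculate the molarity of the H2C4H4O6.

n(KOH) = 0.3133 x 0.01618 = 0.005069 mol.
At the final (second) equivalence point, 2 mol OH^- react per mol H2C4H4O6, so n(H2C4H4O6) = 0.005069 / 2 = 0.002535 mol.
[H2C4H4O6] = 0.002535 / 0.03536 L = 0.0717 M.

0.0717 M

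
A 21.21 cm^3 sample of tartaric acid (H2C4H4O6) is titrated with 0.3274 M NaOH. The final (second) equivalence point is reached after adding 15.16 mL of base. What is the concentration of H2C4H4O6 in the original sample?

0.117 M

n(NaOH) = 0.3274 x 0.01516 = 0.004963 mol.
At the final (second) equivalence point, 2 mol OH^- react per mol H2C4H4O6, so n(H2C4H4O6) = 0.004963 / 2 = 0.002482 mol.
[H2C4H4O6] = 0.002482 / 0.02121 L = 0.117 M.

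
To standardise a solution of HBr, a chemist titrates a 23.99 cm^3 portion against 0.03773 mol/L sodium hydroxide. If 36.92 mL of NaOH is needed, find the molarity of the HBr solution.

n(NaOH) delivered = 0.03773 x 0.03692 = 0.001393 mol.
For a 1:1 reaction, n(HBr) = 0.001393 mol.
[HBr] = 0.001393 mol / 0.02399 L = 0.0581 M.

0.0581 M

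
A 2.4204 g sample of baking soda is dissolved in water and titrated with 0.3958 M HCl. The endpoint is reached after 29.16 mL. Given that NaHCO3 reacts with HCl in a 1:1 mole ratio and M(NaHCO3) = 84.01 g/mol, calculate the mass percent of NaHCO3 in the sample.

40.1%

n(HCl) = 0.3958 x 0.02916 = 0.01154 mol.
n(NaHCO3) = 0.01154 / 1 = 0.01154 mol.
mass of NaHCO3 = 0.01154 x 84.01 = 0.9696 g.
% purity = 0.9696 / 2.4204 x 100 = 40.1%.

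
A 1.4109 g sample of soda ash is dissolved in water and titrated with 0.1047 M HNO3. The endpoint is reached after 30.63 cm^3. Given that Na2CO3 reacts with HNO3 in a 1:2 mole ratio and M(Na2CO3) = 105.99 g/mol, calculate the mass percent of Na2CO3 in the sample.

12.0%

n(HNO3) = 0.1047 x 0.03063 = 0.003207 mol.
n(Na2CO3) = 0.003207 / 2 = 0.001603 mol.
mass of Na2CO3 = 0.001603 x 105.99 = 0.1700 g.
% purity = 0.1700 / 1.4109 x 100 = 12.0%.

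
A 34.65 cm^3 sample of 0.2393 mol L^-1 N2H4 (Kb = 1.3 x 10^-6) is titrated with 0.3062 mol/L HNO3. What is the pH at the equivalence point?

4.49

n(N2H4) = 0.2393 x 0.03465 = 0.008292 mol; V(HNO3) at equivalence = 0.008292/0.3062 = 0.02708 L.
At equivalence the base is fully converted to N2H5+; total volume = 0.06173 L, so [N2H5+] = 0.008292/0.06173 = 0.1343 M.
Ka(N2H5+) = Kw/Kb = 1.0e-14 / 1.3 x 10^-6 = 7.69e-9.
[H^+] = sqrt(Ka x [N2H5+]) = sqrt(7.69e-9 x 0.1343) = 3.21e-5 M.
pH = -log(3.21e-5) = 4.49.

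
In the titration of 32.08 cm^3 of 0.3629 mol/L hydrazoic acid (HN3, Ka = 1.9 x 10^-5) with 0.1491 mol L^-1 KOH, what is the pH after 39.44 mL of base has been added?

4.73

Initial n(HN3) = 0.3629 x 0.03208 = 0.01164 mol.
n(KOH) added = 0.1491 x 0.03944 = 0.005881 mol, converting that many moles of HN3 to N3-.
Remaining n(HN3) = 0.005761 mol; n(N3-) = 0.005881 mol.
By Henderson-Hasselbalch, pH = pKa + log([A^-]/[HA]) = 4.72 + log(0.005881/0.005761) = 4.72 + (+0.01) = 4.73.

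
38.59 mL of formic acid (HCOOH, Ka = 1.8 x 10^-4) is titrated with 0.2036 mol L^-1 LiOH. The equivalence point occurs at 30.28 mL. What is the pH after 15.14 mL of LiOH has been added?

3.74

15.14 mL is exactly half the equivalence volume (30.28/2), i.e. the half-equivalence point.
There, n(HA) = n(A^-), so pH = pKa = -log(1.8 x 10^-4) = 3.74.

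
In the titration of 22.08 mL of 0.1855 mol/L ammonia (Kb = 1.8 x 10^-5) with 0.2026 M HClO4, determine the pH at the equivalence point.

n(NH3) = 0.1855 x 0.02208 = 0.004096 mol; V(HClO4) at equivalence = 0.004096/0.2026 = 0.02022 L.
At equivalence the base is fully converted to NH4+; total volume = 0.04230 L, so [NH4+] = 0.004096/0.04230 = 0.09684 M.
Ka(NH4+) = Kw/Kb = 1.0e-14 / 1.8 x 10^-5 = 5.56e-10.
[H^+] = sqrt(Ka x [NH4+]) = sqrt(5.56e-10 x 0.09684) = 7.33e-6 M.
pH = -log(7.33e-6) = 5.13.

5.13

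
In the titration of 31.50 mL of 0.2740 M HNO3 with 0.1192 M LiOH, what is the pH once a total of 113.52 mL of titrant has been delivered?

n(acid) = 0.2740 x 0.03150 = 0.008631 mol; n(LiOH) added = 0.1192 x 0.1135 = 0.01353 mol.
Base is in excess by 0.01353 - 0.008631 = 0.004901 mol in a total volume of 0.1450 L.
[OH^-] = 0.004901/0.1450 = 0.03379 M, so pOH = 1.47 and pH = 14.00 - 1.47 = 12.53.

12.53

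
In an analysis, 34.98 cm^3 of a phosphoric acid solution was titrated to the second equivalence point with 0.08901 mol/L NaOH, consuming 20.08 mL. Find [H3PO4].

n(NaOH) = 0.08901 x 0.02008 = 0.001787 mol.
At the second equivalence point, 2 mol OH^- react per mol H3PO4, so n(H3PO4) = 0.001787 / 2 = 0.0008937 mol.
[H3PO4] = 0.0008937 / 0.03498 L = 0.0255 M.

0.0255 M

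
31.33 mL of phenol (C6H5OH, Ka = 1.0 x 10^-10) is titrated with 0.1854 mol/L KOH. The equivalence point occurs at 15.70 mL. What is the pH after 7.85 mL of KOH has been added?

10.00

7.85 mL is exactly half the equivalence volume (15.70/2), i.e. the half-equivalence point.
There, n(HA) = n(A^-), so pH = pKa = -log(1.0 x 10^-10) = 10.00.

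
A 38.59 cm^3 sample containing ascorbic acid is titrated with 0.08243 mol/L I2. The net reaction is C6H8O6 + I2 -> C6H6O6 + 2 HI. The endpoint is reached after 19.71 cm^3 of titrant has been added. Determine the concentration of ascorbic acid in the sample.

0.0421 M

n(I2) = 0.08243 x 0.01971 = 0.001625 mol.
From the balanced equation, 1 mol I2 reacts with 1 mol ascorbic acid, so n(ascorbic acid) = 0.001625 x 1/1 = 0.001625 mol.
[ascorbic acid] = 0.001625 / 0.03859 L = 0.0421 M.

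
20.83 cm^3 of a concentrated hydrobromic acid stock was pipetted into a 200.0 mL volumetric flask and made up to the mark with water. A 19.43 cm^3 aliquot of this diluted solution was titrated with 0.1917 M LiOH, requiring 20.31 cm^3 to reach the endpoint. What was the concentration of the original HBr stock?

n(LiOH) = 0.1917 x 0.02031 = 0.003893 mol.
n(HBr) in the aliquot = 0.003893 mol.
[diluted HBr] = 0.003893 / 0.01943 = 0.2004 M.
Dilution factor = 200.0/20.83 = 9.602, so [stock] = 0.2004 x 9.602 = 1.92 M.

1.92 M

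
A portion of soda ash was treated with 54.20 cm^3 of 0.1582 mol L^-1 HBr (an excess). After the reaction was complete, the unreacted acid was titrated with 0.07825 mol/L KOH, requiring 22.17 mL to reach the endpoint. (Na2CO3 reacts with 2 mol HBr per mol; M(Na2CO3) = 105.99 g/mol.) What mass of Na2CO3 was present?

0.362 g

Total n(HBr) added = 0.1582 x 0.05420 = 0.008574 mol.
n(KOH) used = 0.07825 x 0.02217 = 0.001735 mol, which equals the excess n(HBr).
So n(HBr) consumed by the sample = 0.008574 - 0.001735 = 0.006840 mol.
n(Na2CO3) = 0.006840 / 2 = 0.003420 mol.
mass = 0.003420 mol x 105.99 g/mol = 0.362 g.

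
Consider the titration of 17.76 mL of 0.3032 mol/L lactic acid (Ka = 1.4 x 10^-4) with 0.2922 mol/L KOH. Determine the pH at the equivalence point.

8.51

n(HC3H5O3) = 0.3032 x 0.01776 = 0.005385 mol; V(KOH) at equivalence = 0.005385/0.2922 = 0.01843 L.
At equivalence all the acid is converted to C3H5O3-; total volume = 0.01776 + 0.01843 = 0.03619 L, so [C3H5O3-] = 0.005385/0.03619 = 0.1488 M.
Kb = Kw/Ka = 1.0e-14 / 1.4 x 10^-4 = 7.14e-11.
[OH^-] = sqrt(Kb x [C3H5O3-]) = sqrt(7.14e-11 x 0.1488) = 3.26e-6 M.
pOH = 5.49, so pH = 14.00 - 5.49 = 8.51.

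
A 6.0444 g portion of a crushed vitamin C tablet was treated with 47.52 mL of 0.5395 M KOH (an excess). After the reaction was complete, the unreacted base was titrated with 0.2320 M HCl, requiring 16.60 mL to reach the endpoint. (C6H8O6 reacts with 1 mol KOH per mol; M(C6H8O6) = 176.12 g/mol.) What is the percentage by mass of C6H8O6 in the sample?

63.5%

Total n(KOH) added = 0.5395 x 0.04752 = 0.02564 mol.
n(HCl) used = 0.2320 x 0.01660 = 0.003851 mol, which equals the excess n(KOH).
So n(KOH) consumed by the sample = 0.02564 - 0.003851 = 0.02179 mol.
n(C6H8O6) = 0.02179 / 1 = 0.02179 mol.
mass C6H8O6 = 0.02179 x 176.12 = 3.837 g, so %C6H8O6 = 3.837/6.0444 x 100 = 63.5%.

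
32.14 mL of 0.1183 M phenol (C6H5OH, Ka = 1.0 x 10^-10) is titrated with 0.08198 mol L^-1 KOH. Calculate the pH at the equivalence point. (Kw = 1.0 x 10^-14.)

n(C6H5OH) = 0.1183 x 0.03214 = 0.003802 mol; V(KOH) at equivalence = 0.003802/0.08198 = 0.04638 L.
At equivalence all the acid is converted to C6H5O-; total volume = 0.03214 + 0.04638 = 0.07852 L, so [C6H5O-] = 0.003802/0.07852 = 0.04842 M.
Kb = Kw/Ka = 1.0e-14 / 1.0 x 10^-10 = 0.000100.
[OH^-] = sqrt(Kb x [C6H5O-]) = sqrt(0.000100 x 0.04842) = 0.00220 M.
pOH = 2.66, so pH = 14.00 - 2.66 = 11.34.

11.34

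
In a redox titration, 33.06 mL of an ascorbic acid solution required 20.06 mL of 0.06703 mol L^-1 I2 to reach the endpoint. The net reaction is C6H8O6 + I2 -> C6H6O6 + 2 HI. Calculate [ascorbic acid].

n(I2) = 0.06703 x 0.02006 = 0.001345 mol.
From the balanced equation, 1 mol I2 reacts with 1 mol ascorbic acid, so n(ascorbic acid) = 0.001345 x 1/1 = 0.001345 mol.
[ascorbic acid] = 0.001345 / 0.03306 L = 0.0407 M.

0.0407 M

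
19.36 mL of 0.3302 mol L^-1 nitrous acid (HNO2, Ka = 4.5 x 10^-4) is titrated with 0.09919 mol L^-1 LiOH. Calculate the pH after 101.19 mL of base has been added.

12.48

n(acid) = 0.3302 x 0.01936 = 0.006393 mol; n(LiOH) added = 0.09919 x 0.1012 = 0.01004 mol.
Base is in excess by 0.01004 - 0.006393 = 0.003644 mol in a total volume of 0.1205 L.
[OH^-] = 0.003644/0.1205 = 0.03023 M, so pOH = 1.52 and pH = 14.00 - 1.52 = 12.48.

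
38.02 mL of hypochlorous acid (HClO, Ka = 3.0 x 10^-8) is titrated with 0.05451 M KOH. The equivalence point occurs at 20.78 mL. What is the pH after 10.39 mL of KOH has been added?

10.39 mL is exactly half the equivalence volume (20.78/2), i.e. the half-equivalence point.
There, n(HA) = n(A^-), so pH = pKa = -log(3.0 x 10^-8) = 7.52.

7.52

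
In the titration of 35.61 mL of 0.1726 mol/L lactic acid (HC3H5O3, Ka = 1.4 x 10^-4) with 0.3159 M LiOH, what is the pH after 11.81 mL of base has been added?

4.04

Initial n(HC3H5O3) = 0.1726 x 0.03561 = 0.006146 mol.
n(LiOH) added = 0.3159 x 0.01181 = 0.003731 mol, converting that many moles of HC3H5O3 to C3H5O3-.
Remaining n(HC3H5O3) = 0.002416 mol; n(C3H5O3-) = 0.003731 mol.
By Henderson-Hasselbalch, pH = pKa + log([A^-]/[HA]) = 3.85 + log(0.003731/0.002416) = 3.85 + (+0.19) = 4.04.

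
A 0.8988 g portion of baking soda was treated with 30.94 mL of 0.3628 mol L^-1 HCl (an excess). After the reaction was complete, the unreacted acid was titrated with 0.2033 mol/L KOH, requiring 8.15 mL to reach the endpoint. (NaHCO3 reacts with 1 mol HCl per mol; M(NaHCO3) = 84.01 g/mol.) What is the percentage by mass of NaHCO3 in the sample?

89.4%

Total n(HCl) added = 0.3628 x 0.03094 = 0.01123 mol.
n(KOH) used = 0.2033 x 0.008150 = 0.001657 mol, which equals the excess n(HCl).
So n(HCl) consumed by the sample = 0.01123 - 0.001657 = 0.009568 mol.
n(NaHCO3) = 0.009568 / 1 = 0.009568 mol.
mass NaHCO3 = 0.009568 x 84.01 = 0.8038 g, so %NaHCO3 = 0.8038/0.8988 x 100 = 89.4%.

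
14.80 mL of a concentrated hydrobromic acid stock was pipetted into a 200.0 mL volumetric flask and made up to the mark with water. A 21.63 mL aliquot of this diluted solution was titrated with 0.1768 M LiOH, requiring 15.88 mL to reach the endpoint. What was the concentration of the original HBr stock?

n(LiOH) = 0.1768 x 0.01588 = 0.002808 mol.
n(HBr) in the aliquot = 0.002808 mol.
[diluted HBr] = 0.002808 / 0.02163 = 0.1298 M.
Dilution factor = 200.0/14.80 = 13.51, so [stock] = 0.1298 x 13.51 = 1.75 M.

1.75 M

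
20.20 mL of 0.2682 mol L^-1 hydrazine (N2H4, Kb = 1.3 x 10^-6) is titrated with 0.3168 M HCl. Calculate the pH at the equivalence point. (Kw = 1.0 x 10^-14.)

n(N2H4) = 0.2682 x 0.02020 = 0.005418 mol; V(HCl) at equivalence = 0.005418/0.3168 = 0.01710 L.
At equivalence the base is fully converted to N2H5+; total volume = 0.03730 L, so [N2H5+] = 0.005418/0.03730 = 0.1452 M.
Ka(N2H5+) = Kw/Kb = 1.0e-14 / 1.3 x 10^-6 = 7.69e-9.
[H^+] = sqrt(Ka x [N2H5+]) = sqrt(7.69e-9 x 0.1452) = 3.34e-5 M.
pH = -log(3.34e-5) = 4.48.

4.48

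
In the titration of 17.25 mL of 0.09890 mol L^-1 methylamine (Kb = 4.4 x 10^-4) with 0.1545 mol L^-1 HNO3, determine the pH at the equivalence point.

5.93

n(CH3NH2) = 0.09890 x 0.01725 = 0.001706 mol; V(HNO3) at equivalence = 0.001706/0.1545 = 0.01104 L.
At equivalence the base is fully converted to CH3NH3+; total volume = 0.02829 L, so [CH3NH3+] = 0.001706/0.02829 = 0.06030 M.
Ka(CH3NH3+) = Kw/Kb = 1.0e-14 / 4.4 x 10^-4 = 2.27e-11.
[H^+] = sqrt(Ka x [CH3NH3+]) = sqrt(2.27e-11 x 0.06030) = 1.17e-6 M.
pH = -log(1.17e-6) = 5.93.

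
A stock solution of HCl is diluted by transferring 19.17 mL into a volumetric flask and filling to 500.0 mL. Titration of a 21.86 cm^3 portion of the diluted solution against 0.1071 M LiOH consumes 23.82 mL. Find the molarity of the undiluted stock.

n(LiOH) = 0.1071 x 0.02382 = 0.002551 mol.
n(HCl) in the aliquot = 0.002551 mol.
[diluted HCl] = 0.002551 / 0.02186 = 0.1167 M.
Dilution factor = 500.0/19.17 = 26.08, so [stock] = 0.1167 x 26.08 = 3.04 M.

3.04 M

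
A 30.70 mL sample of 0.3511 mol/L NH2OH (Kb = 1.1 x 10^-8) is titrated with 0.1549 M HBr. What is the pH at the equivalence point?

3.51

n(NH2OH) = 0.3511 x 0.03070 = 0.01078 mol; V(HBr) at equivalence = 0.01078/0.1549 = 0.06959 L.
At equivalence the base is fully converted to NH3OH+; total volume = 0.1003 L, so [NH3OH+] = 0.01078/0.1003 = 0.1075 M.
Ka(NH3OH+) = Kw/Kb = 1.0e-14 / 1.1 x 10^-8 = 9.09e-7.
[H^+] = sqrt(Ka x [NH3OH+]) = sqrt(9.09e-7 x 0.1075) = 0.000313 M.
pH = -log(0.000313) = 3.51.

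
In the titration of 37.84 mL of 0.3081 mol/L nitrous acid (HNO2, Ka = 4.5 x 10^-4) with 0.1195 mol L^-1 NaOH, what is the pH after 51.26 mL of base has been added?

Initial n(HNO2) = 0.3081 x 0.03784 = 0.01166 mol.
n(NaOH) added = 0.1195 x 0.05126 = 0.006126 mol, converting that many moles of HNO2 to NO2-.
Remaining n(HNO2) = 0.005533 mol; n(NO2-) = 0.006126 mol.
By Henderson-Hasselbalch, pH = pKa + log([A^-]/[HA]) = 3.35 + log(0.006126/0.005533) = 3.35 + (+0.04) = 3.39.

3.39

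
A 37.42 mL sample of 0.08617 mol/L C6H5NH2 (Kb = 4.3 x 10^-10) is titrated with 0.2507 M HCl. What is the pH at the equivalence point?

n(C6H5NH2) = 0.08617 x 0.03742 = 0.003224 mol; V(HCl) at equivalence = 0.003224/0.2507 = 0.01286 L.
At equivalence the base is fully converted to C6H5NH3+; total volume = 0.05028 L, so [C6H5NH3+] = 0.003224/0.05028 = 0.06413 M.
Ka(C6H5NH3+) = Kw/Kb = 1.0e-14 / 4.3 x 10^-10 = 2.33e-5.
[H^+] = sqrt(Ka x [C6H5NH3+]) = sqrt(2.33e-5 x 0.06413) = 0.00122 M.
pH = -log(0.00122) = 2.91.

2.91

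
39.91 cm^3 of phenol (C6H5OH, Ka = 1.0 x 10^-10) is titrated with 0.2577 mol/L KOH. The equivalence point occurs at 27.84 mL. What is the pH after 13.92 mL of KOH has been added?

10.00

13.92 mL is exactly half the equivalence volume (27.84/2), i.e. the half-equivalence point.
There, n(HA) = n(A^-), so pH = pKa = -log(1.0 x 10^-10) = 10.00.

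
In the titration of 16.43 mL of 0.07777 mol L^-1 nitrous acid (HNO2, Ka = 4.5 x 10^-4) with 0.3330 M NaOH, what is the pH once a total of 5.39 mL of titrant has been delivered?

12.37

n(acid) = 0.07777 x 0.01643 = 0.001278 mol; n(NaOH) added = 0.3330 x 0.005390 = 0.001795 mol.
Base is in excess by 0.001795 - 0.001278 = 0.0005171 mol in a total volume of 0.02182 L.
[OH^-] = 0.0005171/0.02182 = 0.02370 M, so pOH = 1.63 and pH = 14.00 - 1.63 = 12.37.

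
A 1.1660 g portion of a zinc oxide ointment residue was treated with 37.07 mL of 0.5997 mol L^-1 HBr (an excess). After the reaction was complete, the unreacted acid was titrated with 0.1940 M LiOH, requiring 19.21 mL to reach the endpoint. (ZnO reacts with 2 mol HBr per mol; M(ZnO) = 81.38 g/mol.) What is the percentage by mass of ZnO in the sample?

Total n(HBr) added = 0.5997 x 0.03707 = 0.02223 mol.
n(LiOH) used = 0.1940 x 0.01921 = 0.003727 mol, which equals the excess n(HBr).
So n(HBr) consumed by the sample = 0.02223 - 0.003727 = 0.01850 mol.
n(ZnO) = 0.01850 / 2 = 0.009252 mol.
mass ZnO = 0.009252 x 81.38 = 0.7529 g, so %ZnO = 0.7529/1.1660 x 100 = 64.6%.

64.6%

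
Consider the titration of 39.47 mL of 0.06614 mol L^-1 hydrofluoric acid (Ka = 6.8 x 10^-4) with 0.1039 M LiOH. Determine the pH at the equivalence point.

n(HF) = 0.06614 x 0.03947 = 0.002611 mol; V(LiOH) at equivalence = 0.002611/0.1039 = 0.02513 L.
At equivalence all the acid is converted to F-; total volume = 0.03947 + 0.02513 = 0.06460 L, so [F-] = 0.002611/0.06460 = 0.04041 M.
Kb = Kw/Ka = 1.0e-14 / 6.8 x 10^-4 = 1.47e-11.
[OH^-] = sqrt(Kb x [F-]) = sqrt(1.47e-11 x 0.04041) = 7.71e-7 M.
pOH = 6.11, so pH = 14.00 - 6.11 = 7.89.

7.89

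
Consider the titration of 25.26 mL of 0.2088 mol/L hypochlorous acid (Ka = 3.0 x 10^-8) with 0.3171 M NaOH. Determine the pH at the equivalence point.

n(HClO) = 0.2088 x 0.02526 = 0.005274 mol; V(NaOH) at equivalence = 0.005274/0.3171 = 0.01663 L.
At equivalence all the acid is converted to ClO-; total volume = 0.02526 + 0.01663 = 0.04189 L, so [ClO-] = 0.005274/0.04189 = 0.1259 M.
Kb = Kw/Ka = 1.0e-14 / 3.0 x 10^-8 = 3.33e-7.
[OH^-] = sqrt(Kb x [ClO-]) = sqrt(3.33e-7 x 0.1259) = 0.000205 M.
pOH = 3.69, so pH = 14.00 - 3.69 = 10.31.

10.31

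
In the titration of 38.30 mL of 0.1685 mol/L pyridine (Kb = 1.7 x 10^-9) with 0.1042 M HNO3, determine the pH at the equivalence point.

n(C5H5N) = 0.1685 x 0.03830 = 0.006454 mol; V(HNO3) at equivalence = 0.006454/0.1042 = 0.06193 L.
At equivalence the base is fully converted to C5H5NH+; total volume = 0.1002 L, so [C5H5NH+] = 0.006454/0.1002 = 0.06438 M.
Ka(C5H5NH+) = Kw/Kb = 1.0e-14 / 1.7 x 10^-9 = 5.88e-6.
[H^+] = sqrt(Ka x [C5H5NH+]) = sqrt(5.88e-6 x 0.06438) = 0.000615 M.
pH = -log(0.000615) = 3.21.

3.21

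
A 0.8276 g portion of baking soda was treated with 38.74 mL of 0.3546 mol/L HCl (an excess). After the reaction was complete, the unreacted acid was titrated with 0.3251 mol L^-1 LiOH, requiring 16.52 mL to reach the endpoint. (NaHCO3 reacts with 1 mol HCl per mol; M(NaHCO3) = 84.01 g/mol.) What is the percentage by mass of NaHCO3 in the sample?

84.9%

Total n(HCl) added = 0.3546 x 0.03874 = 0.01374 mol.
n(LiOH) used = 0.3251 x 0.01652 = 0.005371 mol, which equals the excess n(HCl).
So n(HCl) consumed by the sample = 0.01374 - 0.005371 = 0.008367 mol.
n(NaHCO3) = 0.008367 / 1 = 0.008367 mol.
mass NaHCO3 = 0.008367 x 84.01 = 0.7029 g, so %NaHCO3 = 0.7029/0.8276 x 100 = 84.9%.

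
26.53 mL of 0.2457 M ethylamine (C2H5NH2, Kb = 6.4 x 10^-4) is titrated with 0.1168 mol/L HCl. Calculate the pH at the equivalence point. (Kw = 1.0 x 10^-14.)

n(C2H5NH2) = 0.2457 x 0.02653 = 0.006518 mol; V(HCl) at equivalence = 0.006518/0.1168 = 0.05581 L.
At equivalence the base is fully converted to C2H5NH3+; total volume = 0.08234 L, so [C2H5NH3+] = 0.006518/0.08234 = 0.07917 M.
Ka(C2H5NH3+) = Kw/Kb = 1.0e-14 / 6.4 x 10^-4 = 1.56e-11.
[H^+] = sqrt(Ka x [C2H5NH3+]) = sqrt(1.56e-11 x 0.07917) = 1.11e-6 M.
pH = -log(1.11e-6) = 5.95.

5.95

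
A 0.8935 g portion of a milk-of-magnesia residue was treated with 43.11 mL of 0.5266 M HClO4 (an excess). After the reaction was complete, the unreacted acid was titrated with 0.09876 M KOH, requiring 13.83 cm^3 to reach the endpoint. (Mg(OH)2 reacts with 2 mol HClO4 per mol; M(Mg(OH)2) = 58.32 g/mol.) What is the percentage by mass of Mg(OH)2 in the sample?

69.6%

Total n(HClO4) added = 0.5266 x 0.04311 = 0.02270 mol.
n(KOH) used = 0.09876 x 0.01383 = 0.001366 mol, which equals the excess n(HClO4).
So n(HClO4) consumed by the sample = 0.02270 - 0.001366 = 0.02134 mol.
n(Mg(OH)2) = 0.02134 / 2 = 0.01067 mol.
mass Mg(OH)2 = 0.01067 x 58.32 = 0.6222 g, so %Mg(OH)2 = 0.6222/0.8935 x 100 = 69.6%.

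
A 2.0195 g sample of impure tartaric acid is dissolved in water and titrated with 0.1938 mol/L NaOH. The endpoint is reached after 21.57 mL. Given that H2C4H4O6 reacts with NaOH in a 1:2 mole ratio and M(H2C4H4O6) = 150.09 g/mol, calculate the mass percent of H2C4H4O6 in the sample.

n(NaOH) = 0.1938 x 0.02157 = 0.004180 mol.
n(H2C4H4O6) = 0.004180 / 2 = 0.002090 mol.
mass of H2C4H4O6 = 0.002090 x 150.09 = 0.3137 g.
% purity = 0.3137 / 2.0195 x 100 = 15.5%.

15.5%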